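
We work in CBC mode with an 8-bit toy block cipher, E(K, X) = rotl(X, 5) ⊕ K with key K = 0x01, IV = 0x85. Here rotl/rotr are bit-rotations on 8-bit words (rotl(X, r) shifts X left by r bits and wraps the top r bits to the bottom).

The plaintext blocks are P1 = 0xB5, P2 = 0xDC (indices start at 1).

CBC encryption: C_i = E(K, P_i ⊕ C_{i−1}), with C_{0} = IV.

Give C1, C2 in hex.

C1: P1 ⊕ 0x85 = 0x30; E(K, 0x30) = 0x07.
C2: P2 ⊕ 0x07 = 0xDB; E(K, 0xDB) = 0x7A.

C1 = 0x07, C2 = 0x7A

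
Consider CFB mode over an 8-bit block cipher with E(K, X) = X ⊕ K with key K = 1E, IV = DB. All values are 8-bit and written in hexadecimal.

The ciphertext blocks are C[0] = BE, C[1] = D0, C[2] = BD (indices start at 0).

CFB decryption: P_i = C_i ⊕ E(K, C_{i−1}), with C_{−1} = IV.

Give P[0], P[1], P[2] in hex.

P[0]: E(K, DB) = C5; BE ⊕ C5 = 7B.
P[1]: E(K, BE) = A0; D0 ⊕ A0 = 70.
P[2]: E(K, D0) = CE; BD ⊕ CE = 73.

P[0] = 7B, P[1] = 70, P[2] = 73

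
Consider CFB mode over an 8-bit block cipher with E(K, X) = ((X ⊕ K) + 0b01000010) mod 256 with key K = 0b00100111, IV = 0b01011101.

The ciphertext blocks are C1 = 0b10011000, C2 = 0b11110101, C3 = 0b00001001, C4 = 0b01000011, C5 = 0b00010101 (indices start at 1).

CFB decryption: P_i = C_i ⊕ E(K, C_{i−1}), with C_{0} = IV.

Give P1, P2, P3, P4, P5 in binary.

P1 = 0b00100100, P2 = 0b11110100, P3 = 0b00011101, P4 = 0b00110011, P5 = 0b10110011

P1: E(K, 0b01011101) = 0b10111100; 0b10011000 ⊕ 0b10111100 = 0b00100100.
P2: E(K, 0b10011000) = 0b00000001; 0b11110101 ⊕ 0b00000001 = 0b11110100.
P3: E(K, 0b11110101) = 0b00010100; 0b00001001 ⊕ 0b00010100 = 0b00011101.
P4: E(K, 0b00001001) = 0b01110000; 0b01000011 ⊕ 0b01110000 = 0b00110011.
P5: E(K, 0b01000011) = 0b10100110; 0b00010101 ⊕ 0b10100110 = 0b10110011.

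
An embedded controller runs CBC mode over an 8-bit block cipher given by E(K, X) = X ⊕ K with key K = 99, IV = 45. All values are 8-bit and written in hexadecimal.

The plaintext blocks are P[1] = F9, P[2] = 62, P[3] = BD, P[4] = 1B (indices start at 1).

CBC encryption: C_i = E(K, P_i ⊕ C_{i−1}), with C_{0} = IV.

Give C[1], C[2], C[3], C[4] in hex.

C[1] = 25, C[2] = DE, C[3] = FA, C[4] = 78

C[1]: P[1] ⊕ 45 = BC; E(K, BC) = 25.
C[2]: P[2] ⊕ 25 = 47; E(K, 47) = DE.
C[3]: P[3] ⊕ DE = 63; E(K, 63) = FA.
C[4]: P[4] ⊕ FA = E1; E(K, E1) = 78.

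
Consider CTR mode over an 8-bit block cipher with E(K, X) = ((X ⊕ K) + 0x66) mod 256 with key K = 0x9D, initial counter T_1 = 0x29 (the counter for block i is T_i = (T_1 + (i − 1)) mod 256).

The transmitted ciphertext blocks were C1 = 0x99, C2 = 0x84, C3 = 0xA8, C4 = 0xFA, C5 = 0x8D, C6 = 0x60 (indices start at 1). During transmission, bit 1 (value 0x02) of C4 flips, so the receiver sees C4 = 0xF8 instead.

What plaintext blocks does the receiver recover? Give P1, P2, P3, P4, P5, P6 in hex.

CTR decryption: S_i = E(K, T_i) where T_i is the counter for block i; P_i = C_i ⊕ S_i.
Only C4 changed, to 0xF8. In CTR, a change in C_i flips the same bit in P_i only; the keystream is unaffected. Decrypting the received ciphertext:
P1: T = 0x29, S = E(K, T) = 0x1A; 0x99 ⊕ 0x1A = 0x83.
P2: T = 0x2A, S = E(K, T) = 0x1D; 0x84 ⊕ 0x1D = 0x99.
P3: T = 0x2B, S = E(K, T) = 0x1C; 0xA8 ⊕ 0x1C = 0xB4.
P4: T = 0x2C, S = E(K, T) = 0x17; 0xF8 ⊕ 0x17 = 0xEF.
P5: T = 0x2D, S = E(K, T) = 0x16; 0x8D ⊕ 0x16 = 0x9B.
P6: T = 0x2E, S = E(K, T) = 0x19; 0x60 ⊕ 0x19 = 0x79.
Blocks that differ from the original plaintext: P4.

P1 = 0x83, P2 = 0x99, P3 = 0xB4, P4 = 0xEF, P5 = 0x9B, P6 = 0x79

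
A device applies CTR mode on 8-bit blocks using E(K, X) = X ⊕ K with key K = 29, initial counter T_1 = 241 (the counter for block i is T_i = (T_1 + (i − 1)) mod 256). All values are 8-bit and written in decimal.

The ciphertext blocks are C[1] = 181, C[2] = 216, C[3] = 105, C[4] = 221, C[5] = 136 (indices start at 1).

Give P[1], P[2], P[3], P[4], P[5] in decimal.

CTR decryption: S_i = E(K, T_i) where T_i is the counter for block i; P_i = C_i ⊕ S_i.
P[1]: T = 241, S = E(K, T) = 236; 181 ⊕ 236 = 89.
P[2]: T = 242, S = E(K, T) = 239; 216 ⊕ 239 = 55.
P[3]: T = 243, S = E(K, T) = 238; 105 ⊕ 238 = 135.
P[4]: T = 244, S = E(K, T) = 233; 221 ⊕ 233 = 52.
P[5]: T = 245, S = E(K, T) = 232; 136 ⊕ 232 = 96.

P[1] = 89, P[2] = 55, P[3] = 135, P[4] = 52, P[5] = 96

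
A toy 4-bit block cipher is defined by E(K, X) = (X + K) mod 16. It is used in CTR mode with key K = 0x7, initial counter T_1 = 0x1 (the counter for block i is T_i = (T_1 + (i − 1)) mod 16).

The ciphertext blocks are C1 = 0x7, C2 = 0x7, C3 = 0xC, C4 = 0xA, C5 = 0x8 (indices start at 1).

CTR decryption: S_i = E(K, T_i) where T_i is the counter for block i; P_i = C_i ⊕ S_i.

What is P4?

P4 = 0x1

P4: T = 0x4, S = E(K, T) = 0xB; 0xA ⊕ 0xB = 0x1.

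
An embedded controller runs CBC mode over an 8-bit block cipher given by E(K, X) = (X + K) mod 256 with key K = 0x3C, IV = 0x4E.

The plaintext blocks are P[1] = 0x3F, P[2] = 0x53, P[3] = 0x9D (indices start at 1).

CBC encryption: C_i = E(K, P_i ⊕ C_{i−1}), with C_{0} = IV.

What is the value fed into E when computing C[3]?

C[1]: P[1] ⊕ 0x4E = 0x71; E(K, 0x71) = 0xAD.
C[2]: P[2] ⊕ 0xAD = 0xFE; E(K, 0xFE) = 0x3A.
C[3]: P[3] ⊕ 0x3A = 0xA7; E(K, 0xA7) = 0xE3.
So the input to E for block [3] is 0xA7.

0xA7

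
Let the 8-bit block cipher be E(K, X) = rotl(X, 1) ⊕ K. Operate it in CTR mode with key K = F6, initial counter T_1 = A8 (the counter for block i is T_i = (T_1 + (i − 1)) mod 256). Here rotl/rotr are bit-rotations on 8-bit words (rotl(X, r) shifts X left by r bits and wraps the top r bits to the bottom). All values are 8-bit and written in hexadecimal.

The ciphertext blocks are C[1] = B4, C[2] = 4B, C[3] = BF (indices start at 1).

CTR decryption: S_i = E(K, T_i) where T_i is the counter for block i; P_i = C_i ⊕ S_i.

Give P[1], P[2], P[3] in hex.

P[1]: T = A8, S = E(K, T) = A7; B4 ⊕ A7 = 13.
P[2]: T = A9, S = E(K, T) = A5; 4B ⊕ A5 = EE.
P[3]: T = AA, S = E(K, T) = A3; BF ⊕ A3 = 1C.

P[1] = 13, P[2] = EE, P[3] = 1C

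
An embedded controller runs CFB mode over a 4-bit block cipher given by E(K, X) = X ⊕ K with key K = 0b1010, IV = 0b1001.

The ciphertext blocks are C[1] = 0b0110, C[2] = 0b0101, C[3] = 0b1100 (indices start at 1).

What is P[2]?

CFB decryption: P_i = C_i ⊕ E(K, C_{i−1}), with C_{0} = IV.
P[2]: E(K, 0b0110) = 0b1100; 0b0101 ⊕ 0b1100 = 0b1001.

P[2] = 0b1001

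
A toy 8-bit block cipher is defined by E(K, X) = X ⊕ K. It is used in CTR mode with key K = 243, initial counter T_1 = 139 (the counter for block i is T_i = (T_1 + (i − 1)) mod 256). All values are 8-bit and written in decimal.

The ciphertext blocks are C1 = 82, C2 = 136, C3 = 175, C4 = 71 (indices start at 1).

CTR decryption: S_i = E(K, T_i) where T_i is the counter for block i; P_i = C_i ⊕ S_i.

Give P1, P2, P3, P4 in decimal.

P1: T = 139, S = E(K, T) = 120; 82 ⊕ 120 = 42.
P2: T = 140, S = E(K, T) = 127; 136 ⊕ 127 = 247.
P3: T = 141, S = E(K, T) = 126; 175 ⊕ 126 = 209.
P4: T = 142, S = E(K, T) = 125; 71 ⊕ 125 = 58.

P1 = 42, P2 = 247, P3 = 209, P4 = 58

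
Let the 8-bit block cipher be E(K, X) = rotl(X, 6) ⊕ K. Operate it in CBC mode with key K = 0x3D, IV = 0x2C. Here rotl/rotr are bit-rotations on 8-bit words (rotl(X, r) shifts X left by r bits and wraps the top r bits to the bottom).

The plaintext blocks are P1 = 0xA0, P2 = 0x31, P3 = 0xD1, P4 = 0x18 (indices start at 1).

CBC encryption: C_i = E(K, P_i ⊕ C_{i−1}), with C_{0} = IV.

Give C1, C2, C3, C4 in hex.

C1 = 0x1E, C2 = 0xF6, C3 = 0xF4, C4 = 0x06

C1: P1 ⊕ 0x2C = 0x8C; E(K, 0x8C) = 0x1E.
C2: P2 ⊕ 0x1E = 0x2F; E(K, 0x2F) = 0xF6.
C3: P3 ⊕ 0xF6 = 0x27; E(K, 0x27) = 0xF4.
C4: P4 ⊕ 0xF4 = 0xEC; E(K, 0xEC) = 0x06.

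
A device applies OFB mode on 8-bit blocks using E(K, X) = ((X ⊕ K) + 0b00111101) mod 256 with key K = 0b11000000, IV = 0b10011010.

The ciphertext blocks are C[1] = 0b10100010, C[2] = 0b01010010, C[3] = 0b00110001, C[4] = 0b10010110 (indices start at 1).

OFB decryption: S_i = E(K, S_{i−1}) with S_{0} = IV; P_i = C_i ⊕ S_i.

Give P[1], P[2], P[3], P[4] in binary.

P[1]: S = E(K, 0b10011010) = 0b10010111; 0b10100010 ⊕ 0b10010111 = 0b00110101.
P[2]: S = E(K, 0b10010111) = 0b10010100; 0b01010010 ⊕ 0b10010100 = 0b11000110.
P[3]: S = E(K, 0b10010100) = 0b10010001; 0b00110001 ⊕ 0b10010001 = 0b10100000.
P[4]: S = E(K, 0b10010001) = 0b10001110; 0b10010110 ⊕ 0b10001110 = 0b00011000.

P[1] = 0b00110101, P[2] = 0b11000110, P[3] = 0b10100000, P[4] = 0b00011000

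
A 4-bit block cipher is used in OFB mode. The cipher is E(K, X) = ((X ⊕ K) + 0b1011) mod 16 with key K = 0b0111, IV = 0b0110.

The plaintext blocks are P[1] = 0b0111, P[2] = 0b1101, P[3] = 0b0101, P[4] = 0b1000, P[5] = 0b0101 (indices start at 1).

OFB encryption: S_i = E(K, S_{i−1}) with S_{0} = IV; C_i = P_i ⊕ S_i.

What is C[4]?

C[1]: S = E(K, 0b0110) = 0b1100; 0b0111 ⊕ 0b1100 = 0b1011.
C[2]: S = E(K, 0b1100) = 0b0110; 0b1101 ⊕ 0b0110 = 0b1011.
C[3]: S = E(K, 0b0110) = 0b1100; 0b0101 ⊕ 0b1100 = 0b1001.
C[4]: S = E(K, 0b1100) = 0b0110; 0b1000 ⊕ 0b0110 = 0b1110.

C[4] = 0b1110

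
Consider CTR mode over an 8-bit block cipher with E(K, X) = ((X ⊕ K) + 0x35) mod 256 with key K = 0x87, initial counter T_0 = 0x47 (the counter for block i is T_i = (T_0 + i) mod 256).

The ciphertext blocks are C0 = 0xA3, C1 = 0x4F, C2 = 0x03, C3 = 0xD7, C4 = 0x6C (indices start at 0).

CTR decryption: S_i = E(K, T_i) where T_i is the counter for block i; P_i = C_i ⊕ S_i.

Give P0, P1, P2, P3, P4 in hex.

P0 = 0x56, P1 = 0x4B, P2 = 0x00, P3 = 0xD5, P4 = 0x6D

P0: T = 0x47, S = E(K, T) = 0xF5; 0xA3 ⊕ 0xF5 = 0x56.
P1: T = 0x48, S = E(K, T) = 0x04; 0x4F ⊕ 0x04 = 0x4B.
P2: T = 0x49, S = E(K, T) = 0x03; 0x03 ⊕ 0x03 = 0x00.
P3: T = 0x4A, S = E(K, T) = 0x02; 0xD7 ⊕ 0x02 = 0xD5.
P4: T = 0x4B, S = E(K, T) = 0x01; 0x6C ⊕ 0x01 = 0x6D.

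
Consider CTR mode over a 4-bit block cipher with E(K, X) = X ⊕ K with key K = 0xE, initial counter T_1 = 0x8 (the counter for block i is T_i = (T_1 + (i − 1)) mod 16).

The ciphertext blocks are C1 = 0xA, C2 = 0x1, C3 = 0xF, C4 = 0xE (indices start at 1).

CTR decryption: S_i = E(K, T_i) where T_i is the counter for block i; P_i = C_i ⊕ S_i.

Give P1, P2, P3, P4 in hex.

P1 = 0xC, P2 = 0x6, P3 = 0xB, P4 = 0xB

P1: T = 0x8, S = E(K, T) = 0x6; 0xA ⊕ 0x6 = 0xC.
P2: T = 0x9, S = E(K, T) = 0x7; 0x1 ⊕ 0x7 = 0x6.
P3: T = 0xA, S = E(K, T) = 0x4; 0xF ⊕ 0x4 = 0xB.
P4: T = 0xB, S = E(K, T) = 0x5; 0xE ⊕ 0x5 = 0xB.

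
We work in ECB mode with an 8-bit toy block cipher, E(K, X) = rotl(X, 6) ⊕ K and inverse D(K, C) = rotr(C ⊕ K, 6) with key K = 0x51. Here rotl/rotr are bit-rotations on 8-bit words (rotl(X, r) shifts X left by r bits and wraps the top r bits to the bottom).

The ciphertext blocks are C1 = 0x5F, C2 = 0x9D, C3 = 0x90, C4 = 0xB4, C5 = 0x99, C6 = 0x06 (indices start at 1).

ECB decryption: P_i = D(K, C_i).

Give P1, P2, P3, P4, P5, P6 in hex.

P1: D(K, 0x5F) = 0x38.
P2: D(K, 0x9D) = 0x33.
P3: D(K, 0x90) = 0x07.
P4: D(K, 0xB4) = 0x97.
P5: D(K, 0x99) = 0x23.
P6: D(K, 0x06) = 0x5D.

P1 = 0x38, P2 = 0x33, P3 = 0x07, P4 = 0x97, P5 = 0x23, P6 = 0x5D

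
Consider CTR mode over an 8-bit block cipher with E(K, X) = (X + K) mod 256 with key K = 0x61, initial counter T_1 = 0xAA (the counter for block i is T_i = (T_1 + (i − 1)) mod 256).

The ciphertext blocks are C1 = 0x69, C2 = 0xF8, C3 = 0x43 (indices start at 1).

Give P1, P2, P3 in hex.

P1 = 0x62, P2 = 0xF4, P3 = 0x4E

CTR decryption: S_i = E(K, T_i) where T_i is the counter for block i; P_i = C_i ⊕ S_i.
P1: T = 0xAA, S = E(K, T) = 0x0B; 0x69 ⊕ 0x0B = 0x62.
P2: T = 0xAB, S = E(K, T) = 0x0C; 0xF8 ⊕ 0x0C = 0xF4.
P3: T = 0xAC, S = E(K, T) = 0x0D; 0x43 ⊕ 0x0D = 0x4E.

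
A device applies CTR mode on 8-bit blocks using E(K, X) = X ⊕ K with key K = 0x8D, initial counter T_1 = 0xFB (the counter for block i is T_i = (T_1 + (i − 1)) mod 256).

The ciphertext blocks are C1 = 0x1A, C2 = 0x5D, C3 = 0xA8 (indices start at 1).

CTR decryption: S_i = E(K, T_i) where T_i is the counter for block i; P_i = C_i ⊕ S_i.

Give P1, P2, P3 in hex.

P1: T = 0xFB, S = E(K, T) = 0x76; 0x1A ⊕ 0x76 = 0x6C.
P2: T = 0xFC, S = E(K, T) = 0x71; 0x5D ⊕ 0x71 = 0x2C.
P3: T = 0xFD, S = E(K, T) = 0x70; 0xA8 ⊕ 0x70 = 0xD8.

P1 = 0x6C, P2 = 0x2C, P3 = 0xD8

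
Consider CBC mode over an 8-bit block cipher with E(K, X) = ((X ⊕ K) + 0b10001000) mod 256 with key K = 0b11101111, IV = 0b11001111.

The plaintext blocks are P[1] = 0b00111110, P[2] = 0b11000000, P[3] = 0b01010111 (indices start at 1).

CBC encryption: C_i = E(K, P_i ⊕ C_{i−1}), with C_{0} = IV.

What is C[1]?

C[1]: P[1] ⊕ 0b11001111 = 0b11110001; E(K, 0b11110001) = 0b10100110.

C[1] = 0b10100110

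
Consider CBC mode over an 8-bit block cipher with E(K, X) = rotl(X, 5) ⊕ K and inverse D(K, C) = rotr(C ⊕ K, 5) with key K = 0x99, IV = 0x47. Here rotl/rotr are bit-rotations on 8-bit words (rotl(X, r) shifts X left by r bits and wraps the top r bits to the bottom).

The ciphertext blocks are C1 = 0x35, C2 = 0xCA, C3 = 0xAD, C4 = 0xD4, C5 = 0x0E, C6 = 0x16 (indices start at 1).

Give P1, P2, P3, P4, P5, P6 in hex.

P1 = 0x22, P2 = 0xAF, P3 = 0x6B, P4 = 0xC7, P5 = 0x68, P6 = 0x72

CBC decryption: P_i = D(K, C_i) ⊕ C_{i−1}, with C_{0} = IV.
P1: D(K, 0x35) = 0x65; 0x65 ⊕ 0x47 = 0x22.
P2: D(K, 0xCA) = 0x9A; 0x9A ⊕ 0x35 = 0xAF.
P3: D(K, 0xAD) = 0xA1; 0xA1 ⊕ 0xCA = 0x6B.
P4: D(K, 0xD4) = 0x6A; 0x6A ⊕ 0xAD = 0xC7.
P5: D(K, 0x0E) = 0xBC; 0xBC ⊕ 0xD4 = 0x68.
P6: D(K, 0x16) = 0x7C; 0x7C ⊕ 0x0E = 0x72.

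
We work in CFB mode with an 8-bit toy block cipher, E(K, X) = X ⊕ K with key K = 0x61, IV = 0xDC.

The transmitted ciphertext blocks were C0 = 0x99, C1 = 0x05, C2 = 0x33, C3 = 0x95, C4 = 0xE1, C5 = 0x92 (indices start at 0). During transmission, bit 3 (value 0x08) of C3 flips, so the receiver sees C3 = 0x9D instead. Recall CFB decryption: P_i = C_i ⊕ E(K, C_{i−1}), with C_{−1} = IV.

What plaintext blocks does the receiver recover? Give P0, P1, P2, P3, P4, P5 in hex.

Only C3 changed, to 0x9D. In CFB, a change in C_i flips the same bit in P_i and garbles P_{i+1}. Decrypting the received ciphertext:
P0: E(K, 0xDC) = 0xBD; 0x99 ⊕ 0xBD = 0x24.
P1: E(K, 0x99) = 0xF8; 0x05 ⊕ 0xF8 = 0xFD.
P2: E(K, 0x05) = 0x64; 0x33 ⊕ 0x64 = 0x57.
P3: E(K, 0x33) = 0x52; 0x9D ⊕ 0x52 = 0xCF.
P4: E(K, 0x9D) = 0xFC; 0xE1 ⊕ 0xFC = 0x1D.
P5: E(K, 0xE1) = 0x80; 0x92 ⊕ 0x80 = 0x12.
Blocks that differ from the original plaintext: P3, P4.

P0 = 0x24, P1 = 0xFD, P2 = 0x57, P3 = 0xCF, P4 = 0x1D, P5 = 0x12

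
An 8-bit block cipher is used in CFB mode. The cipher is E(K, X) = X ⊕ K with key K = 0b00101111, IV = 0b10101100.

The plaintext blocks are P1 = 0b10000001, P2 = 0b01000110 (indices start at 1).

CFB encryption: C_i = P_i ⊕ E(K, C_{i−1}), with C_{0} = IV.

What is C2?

C2 = 0b01101011

C1: E(K, 0b10101100) = 0b10000011; 0b10000001 ⊕ 0b10000011 = 0b00000010.
C2: E(K, 0b00000010) = 0b00101101; 0b01000110 ⊕ 0b00101101 = 0b01101011.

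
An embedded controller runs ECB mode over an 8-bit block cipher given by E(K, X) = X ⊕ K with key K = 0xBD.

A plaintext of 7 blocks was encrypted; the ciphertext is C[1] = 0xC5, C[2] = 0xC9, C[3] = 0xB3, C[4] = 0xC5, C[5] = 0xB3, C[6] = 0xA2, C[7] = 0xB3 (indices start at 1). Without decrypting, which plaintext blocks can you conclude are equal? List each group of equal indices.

P[1] = P[4]; P[3] = P[5] = P[7]

ECB encrypts each block independently with the same key, so equal ciphertext blocks imply equal plaintext blocks.
C[1] = C[4] = 0xC5, so P[1] = P[4].
C[3] = C[5] = C[7] = 0xB3, so P[3] = P[5] = P[7].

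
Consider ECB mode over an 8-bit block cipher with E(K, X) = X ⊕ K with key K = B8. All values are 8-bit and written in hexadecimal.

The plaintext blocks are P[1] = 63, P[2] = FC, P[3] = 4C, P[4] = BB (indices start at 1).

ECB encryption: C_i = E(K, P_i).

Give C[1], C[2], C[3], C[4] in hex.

C[1] = DB, C[2] = 44, C[3] = F4, C[4] = 03

C[1]: E(K, 63) = DB.
C[2]: E(K, FC) = 44.
C[3]: E(K, 4C) = F4.
C[4]: E(K, BB) = 03.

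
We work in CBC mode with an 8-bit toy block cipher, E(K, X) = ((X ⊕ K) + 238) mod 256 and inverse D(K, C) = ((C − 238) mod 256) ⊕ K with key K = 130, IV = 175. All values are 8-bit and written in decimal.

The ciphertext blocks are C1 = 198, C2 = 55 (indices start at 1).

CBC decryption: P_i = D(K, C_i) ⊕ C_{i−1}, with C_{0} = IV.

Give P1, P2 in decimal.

P1: D(K, 198) = 90; 90 ⊕ 175 = 245.
P2: D(K, 55) = 203; 203 ⊕ 198 = 13.

P1 = 245, P2 = 13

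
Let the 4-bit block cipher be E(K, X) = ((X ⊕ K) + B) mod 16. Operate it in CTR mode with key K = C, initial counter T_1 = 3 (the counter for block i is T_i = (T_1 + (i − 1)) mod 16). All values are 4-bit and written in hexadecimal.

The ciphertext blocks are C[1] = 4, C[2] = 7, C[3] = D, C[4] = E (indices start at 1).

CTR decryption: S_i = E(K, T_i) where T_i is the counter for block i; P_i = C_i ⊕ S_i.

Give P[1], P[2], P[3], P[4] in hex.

P[1]: T = 3, S = E(K, T) = A; 4 ⊕ A = E.
P[2]: T = 4, S = E(K, T) = 3; 7 ⊕ 3 = 4.
P[3]: T = 5, S = E(K, T) = 4; D ⊕ 4 = 9.
P[4]: T = 6, S = E(K, T) = 5; E ⊕ 5 = B.

P[1] = E, P[2] = 4, P[3] = 9, P[4] = B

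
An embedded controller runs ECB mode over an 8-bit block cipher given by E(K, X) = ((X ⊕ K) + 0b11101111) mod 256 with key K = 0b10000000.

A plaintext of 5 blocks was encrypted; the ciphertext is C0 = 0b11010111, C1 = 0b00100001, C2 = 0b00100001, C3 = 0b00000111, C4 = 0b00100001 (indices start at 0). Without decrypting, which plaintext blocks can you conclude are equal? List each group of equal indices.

P1 = P2 = P4

ECB encrypts each block independently with the same key, so equal ciphertext blocks imply equal plaintext blocks.
C1 = C2 = C4 = 0b00100001, so P1 = P2 = P4.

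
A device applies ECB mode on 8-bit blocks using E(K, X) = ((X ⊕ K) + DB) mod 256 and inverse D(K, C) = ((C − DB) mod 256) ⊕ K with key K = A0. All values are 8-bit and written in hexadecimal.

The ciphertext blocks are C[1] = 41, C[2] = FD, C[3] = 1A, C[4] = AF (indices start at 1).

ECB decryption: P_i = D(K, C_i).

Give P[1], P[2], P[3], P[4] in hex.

P[1] = C6, P[2] = 82, P[3] = 9F, P[4] = 74

P[1]: D(K, 41) = C6.
P[2]: D(K, FD) = 82.
P[3]: D(K, 1A) = 9F.
P[4]: D(K, AF) = 74.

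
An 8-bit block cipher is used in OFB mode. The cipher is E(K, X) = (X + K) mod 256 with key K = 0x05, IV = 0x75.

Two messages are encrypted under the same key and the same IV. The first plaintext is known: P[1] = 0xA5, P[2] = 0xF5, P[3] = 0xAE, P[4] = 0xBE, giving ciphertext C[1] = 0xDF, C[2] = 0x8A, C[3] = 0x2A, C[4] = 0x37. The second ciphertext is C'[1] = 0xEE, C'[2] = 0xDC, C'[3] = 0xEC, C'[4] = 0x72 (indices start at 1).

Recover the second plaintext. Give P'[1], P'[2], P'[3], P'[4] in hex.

In OFB with a reused IV, both messages share the same keystream S_i, so C_i ⊕ C'_i = P_i ⊕ P'_i and thus P'_i = P_i ⊕ C_i ⊕ C'_i.
P'[1]: 0xA5 ⊕ 0xDF ⊕ 0xEE = 0x94.
P'[2]: 0xF5 ⊕ 0x8A ⊕ 0xDC = 0xA3.
P'[3]: 0xAE ⊕ 0x2A ⊕ 0xEC = 0x68.
P'[4]: 0xBE ⊕ 0x37 ⊕ 0x72 = 0xFB.

P'[1] = 0x94, P'[2] = 0xA3, P'[3] = 0x68, P'[4] = 0xFB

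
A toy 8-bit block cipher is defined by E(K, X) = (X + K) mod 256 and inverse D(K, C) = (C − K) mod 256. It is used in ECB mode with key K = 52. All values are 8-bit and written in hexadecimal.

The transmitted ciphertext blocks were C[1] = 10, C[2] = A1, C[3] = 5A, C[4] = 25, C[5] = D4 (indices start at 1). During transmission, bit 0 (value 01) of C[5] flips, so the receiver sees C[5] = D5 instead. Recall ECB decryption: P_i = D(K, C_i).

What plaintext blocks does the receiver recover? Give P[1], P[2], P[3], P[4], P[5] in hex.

Only C[5] changed, to D5. In ECB, a change in C_i affects only P_i. Decrypting the received ciphertext:
P[1]: D(K, 10) = BE.
P[2]: D(K, A1) = 4F.
P[3]: D(K, 5A) = 08.
P[4]: D(K, 25) = D3.
P[5]: D(K, D5) = 83.
Blocks that differ from the original plaintext: P[5].

P[1] = BE, P[2] = 4F, P[3] = 08, P[4] = D3, P[5] = 83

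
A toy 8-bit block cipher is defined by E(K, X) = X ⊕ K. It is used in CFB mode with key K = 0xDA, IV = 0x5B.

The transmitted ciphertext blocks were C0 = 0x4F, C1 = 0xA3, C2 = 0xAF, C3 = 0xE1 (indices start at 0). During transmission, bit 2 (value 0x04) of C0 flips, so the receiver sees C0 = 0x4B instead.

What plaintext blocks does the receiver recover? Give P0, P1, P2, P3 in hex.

P0 = 0xCA, P1 = 0x32, P2 = 0xD6, P3 = 0x94

CFB decryption: P_i = C_i ⊕ E(K, C_{i−1}), with C_{−1} = IV.
Only C0 changed, to 0x4B. In CFB, a change in C_i flips the same bit in P_i and garbles P_{i+1}. Decrypting the received ciphertext:
P0: E(K, 0x5B) = 0x81; 0x4B ⊕ 0x81 = 0xCA.
P1: E(K, 0x4B) = 0x91; 0xA3 ⊕ 0x91 = 0x32.
P2: E(K, 0xA3) = 0x79; 0xAF ⊕ 0x79 = 0xD6.
P3: E(K, 0xAF) = 0x75; 0xE1 ⊕ 0x75 = 0x94.
Blocks that differ from the original plaintext: P0, P1.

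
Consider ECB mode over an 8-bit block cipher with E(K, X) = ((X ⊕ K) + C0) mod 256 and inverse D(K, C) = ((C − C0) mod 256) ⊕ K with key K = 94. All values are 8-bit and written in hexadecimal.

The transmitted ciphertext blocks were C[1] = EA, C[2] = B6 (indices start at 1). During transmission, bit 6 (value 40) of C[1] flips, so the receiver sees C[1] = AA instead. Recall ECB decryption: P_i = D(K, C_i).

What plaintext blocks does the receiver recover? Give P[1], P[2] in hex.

P[1] = 7E, P[2] = 62

Only C[1] changed, to AA. In ECB, a change in C_i affects only P_i. Decrypting the received ciphertext:
P[1]: D(K, AA) = 7E.
P[2]: D(K, B6) = 62.
Blocks that differ from the original plaintext: P[1].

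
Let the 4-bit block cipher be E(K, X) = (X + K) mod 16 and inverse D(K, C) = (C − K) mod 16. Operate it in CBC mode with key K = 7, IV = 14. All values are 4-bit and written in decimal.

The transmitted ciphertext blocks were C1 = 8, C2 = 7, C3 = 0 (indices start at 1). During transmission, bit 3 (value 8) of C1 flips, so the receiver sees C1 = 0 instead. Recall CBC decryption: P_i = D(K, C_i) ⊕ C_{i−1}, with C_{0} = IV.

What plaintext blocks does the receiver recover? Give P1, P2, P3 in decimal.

Only C1 changed, to 0. In CBC, a change in C_i garbles P_i and flips the same bit in P_{i+1}. Decrypting the received ciphertext:
P1: D(K, 0) = 9; 9 ⊕ 14 = 7.
P2: D(K, 7) = 0; 0 ⊕ 0 = 0.
P3: D(K, 0) = 9; 9 ⊕ 7 = 14.
Blocks that differ from the original plaintext: P1, P2.

P1 = 7, P2 = 0, P3 = 14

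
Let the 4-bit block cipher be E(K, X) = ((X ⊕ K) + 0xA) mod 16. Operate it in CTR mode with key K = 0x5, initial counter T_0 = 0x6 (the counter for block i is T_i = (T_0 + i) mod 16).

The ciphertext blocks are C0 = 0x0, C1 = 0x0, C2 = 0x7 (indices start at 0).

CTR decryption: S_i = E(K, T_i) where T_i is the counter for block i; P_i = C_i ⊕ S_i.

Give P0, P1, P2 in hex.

P0 = 0xD, P1 = 0xC, P2 = 0x0

P0: T = 0x6, S = E(K, T) = 0xD; 0x0 ⊕ 0xD = 0xD.
P1: T = 0x7, S = E(K, T) = 0xC; 0x0 ⊕ 0xC = 0xC.
P2: T = 0x8, S = E(K, T) = 0x7; 0x7 ⊕ 0x7 = 0x0.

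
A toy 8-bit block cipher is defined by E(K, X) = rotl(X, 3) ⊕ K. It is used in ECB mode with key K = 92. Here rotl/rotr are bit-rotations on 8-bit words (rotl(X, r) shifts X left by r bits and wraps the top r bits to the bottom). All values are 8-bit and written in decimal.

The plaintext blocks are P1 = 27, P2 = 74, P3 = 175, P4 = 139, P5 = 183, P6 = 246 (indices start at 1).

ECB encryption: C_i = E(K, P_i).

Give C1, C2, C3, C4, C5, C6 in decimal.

C1: E(K, 27) = 132.
C2: E(K, 74) = 14.
C3: E(K, 175) = 33.
C4: E(K, 139) = 0.
C5: E(K, 183) = 225.
C6: E(K, 246) = 235.

C1 = 132, C2 = 14, C3 = 33, C4 = 0, C5 = 225, C6 = 235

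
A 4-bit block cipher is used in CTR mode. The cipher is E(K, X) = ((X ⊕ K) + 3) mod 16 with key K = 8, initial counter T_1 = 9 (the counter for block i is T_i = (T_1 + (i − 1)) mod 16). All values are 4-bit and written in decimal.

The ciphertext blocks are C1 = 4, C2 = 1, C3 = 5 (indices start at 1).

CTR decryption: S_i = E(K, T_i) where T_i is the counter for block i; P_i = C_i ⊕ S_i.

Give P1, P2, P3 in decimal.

P1 = 0, P2 = 4, P3 = 3

P1: T = 9, S = E(K, T) = 4; 4 ⊕ 4 = 0.
P2: T = 10, S = E(K, T) = 5; 1 ⊕ 5 = 4.
P3: T = 11, S = E(K, T) = 6; 5 ⊕ 6 = 3.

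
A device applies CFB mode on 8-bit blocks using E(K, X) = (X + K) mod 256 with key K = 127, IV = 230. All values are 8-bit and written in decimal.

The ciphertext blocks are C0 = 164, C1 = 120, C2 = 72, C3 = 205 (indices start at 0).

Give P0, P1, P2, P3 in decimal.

P0 = 193, P1 = 91, P2 = 191, P3 = 10

CFB decryption: P_i = C_i ⊕ E(K, C_{i−1}), with C_{−1} = IV.
P0: E(K, 230) = 101; 164 ⊕ 101 = 193.
P1: E(K, 164) = 35; 120 ⊕ 35 = 91.
P2: E(K, 120) = 247; 72 ⊕ 247 = 191.
P3: E(K, 72) = 199; 205 ⊕ 199 = 10.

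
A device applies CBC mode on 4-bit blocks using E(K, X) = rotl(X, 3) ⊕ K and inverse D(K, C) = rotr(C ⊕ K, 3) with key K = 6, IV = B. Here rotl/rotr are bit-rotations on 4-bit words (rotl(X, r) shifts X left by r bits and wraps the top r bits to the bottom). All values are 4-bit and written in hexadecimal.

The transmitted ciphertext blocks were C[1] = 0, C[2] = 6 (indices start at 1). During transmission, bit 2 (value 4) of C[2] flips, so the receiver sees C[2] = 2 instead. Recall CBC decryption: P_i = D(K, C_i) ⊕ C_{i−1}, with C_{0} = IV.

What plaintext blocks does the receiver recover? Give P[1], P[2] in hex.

P[1] = 7, P[2] = 8

Only C[2] changed, to 2. In CBC, a change in C_i garbles P_i and flips the same bit in P_{i+1}. Decrypting the received ciphertext:
P[1]: D(K, 0) = C; C ⊕ B = 7.
P[2]: D(K, 2) = 8; 8 ⊕ 0 = 8.
Blocks that differ from the original plaintext: P[2].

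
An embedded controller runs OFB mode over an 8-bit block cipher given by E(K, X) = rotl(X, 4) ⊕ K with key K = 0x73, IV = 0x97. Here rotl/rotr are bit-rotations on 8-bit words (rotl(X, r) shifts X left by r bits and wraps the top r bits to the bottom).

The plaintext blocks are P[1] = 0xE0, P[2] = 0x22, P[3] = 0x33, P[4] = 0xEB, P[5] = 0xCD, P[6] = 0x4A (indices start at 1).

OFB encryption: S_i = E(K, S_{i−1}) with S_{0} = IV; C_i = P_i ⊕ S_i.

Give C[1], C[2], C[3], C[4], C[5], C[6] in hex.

C[1]: S = E(K, 0x97) = 0x0A; 0xE0 ⊕ 0x0A = 0xEA.
C[2]: S = E(K, 0x0A) = 0xD3; 0x22 ⊕ 0xD3 = 0xF1.
C[3]: S = E(K, 0xD3) = 0x4E; 0x33 ⊕ 0x4E = 0x7D.
C[4]: S = E(K, 0x4E) = 0x97; 0xEB ⊕ 0x97 = 0x7C.
C[5]: S = E(K, 0x97) = 0x0A; 0xCD ⊕ 0x0A = 0xC7.
C[6]: S = E(K, 0x0A) = 0xD3; 0x4A ⊕ 0xD3 = 0x99.

C[1] = 0xEA, C[2] = 0xF1, C[3] = 0x7D, C[4] = 0x7C, C[5] = 0xC7, C[6] = 0x99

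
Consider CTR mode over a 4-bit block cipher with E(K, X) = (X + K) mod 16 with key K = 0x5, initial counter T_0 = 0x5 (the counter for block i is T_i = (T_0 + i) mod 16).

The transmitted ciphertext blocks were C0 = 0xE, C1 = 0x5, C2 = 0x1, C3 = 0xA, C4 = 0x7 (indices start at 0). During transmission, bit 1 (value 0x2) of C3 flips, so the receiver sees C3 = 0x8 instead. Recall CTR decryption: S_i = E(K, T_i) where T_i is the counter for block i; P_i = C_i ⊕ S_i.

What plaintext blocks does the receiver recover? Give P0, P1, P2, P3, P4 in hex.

Only C3 changed, to 0x8. In CTR, a change in C_i flips the same bit in P_i only; the keystream is unaffected. Decrypting the received ciphertext:
P0: T = 0x5, S = E(K, T) = 0xA; 0xE ⊕ 0xA = 0x4.
P1: T = 0x6, S = E(K, T) = 0xB; 0x5 ⊕ 0xB = 0xE.
P2: T = 0x7, S = E(K, T) = 0xC; 0x1 ⊕ 0xC = 0xD.
P3: T = 0x8, S = E(K, T) = 0xD; 0x8 ⊕ 0xD = 0x5.
P4: T = 0x9, S = E(K, T) = 0xE; 0x7 ⊕ 0xE = 0x9.
Blocks that differ from the original plaintext: P3.

P0 = 0x4, P1 = 0xE, P2 = 0xD, P3 = 0x5, P4 = 0x9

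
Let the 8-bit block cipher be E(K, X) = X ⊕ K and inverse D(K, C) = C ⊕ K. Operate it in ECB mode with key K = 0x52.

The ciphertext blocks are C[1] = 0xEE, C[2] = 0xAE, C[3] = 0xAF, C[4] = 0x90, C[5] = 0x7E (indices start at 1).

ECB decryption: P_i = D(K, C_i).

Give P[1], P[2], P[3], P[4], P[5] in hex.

P[1] = 0xBC, P[2] = 0xFC, P[3] = 0xFD, P[4] = 0xC2, P[5] = 0x2C

P[1]: D(K, 0xEE) = 0xBC.
P[2]: D(K, 0xAE) = 0xFC.
P[3]: D(K, 0xAF) = 0xFD.
P[4]: D(K, 0x90) = 0xC2.
P[5]: D(K, 0x7E) = 0x2C.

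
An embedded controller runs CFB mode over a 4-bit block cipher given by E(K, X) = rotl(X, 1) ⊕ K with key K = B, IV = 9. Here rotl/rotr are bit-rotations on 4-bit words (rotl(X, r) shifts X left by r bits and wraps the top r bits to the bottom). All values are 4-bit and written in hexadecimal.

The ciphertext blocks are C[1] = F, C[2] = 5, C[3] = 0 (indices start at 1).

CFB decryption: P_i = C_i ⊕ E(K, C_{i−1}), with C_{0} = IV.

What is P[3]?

P[3]: E(K, 5) = 1; 0 ⊕ 1 = 1.

P[3] = 1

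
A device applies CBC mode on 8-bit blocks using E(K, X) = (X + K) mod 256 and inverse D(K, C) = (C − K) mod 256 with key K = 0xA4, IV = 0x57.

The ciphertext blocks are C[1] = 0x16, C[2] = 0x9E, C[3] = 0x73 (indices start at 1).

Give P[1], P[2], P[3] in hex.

P[1] = 0x25, P[2] = 0xEC, P[3] = 0x51

CBC decryption: P_i = D(K, C_i) ⊕ C_{i−1}, with C_{0} = IV.
P[1]: D(K, 0x16) = 0x72; 0x72 ⊕ 0x57 = 0x25.
P[2]: D(K, 0x9E) = 0xFA; 0xFA ⊕ 0x16 = 0xEC.
P[3]: D(K, 0x73) = 0xCF; 0xCF ⊕ 0x9E = 0x51.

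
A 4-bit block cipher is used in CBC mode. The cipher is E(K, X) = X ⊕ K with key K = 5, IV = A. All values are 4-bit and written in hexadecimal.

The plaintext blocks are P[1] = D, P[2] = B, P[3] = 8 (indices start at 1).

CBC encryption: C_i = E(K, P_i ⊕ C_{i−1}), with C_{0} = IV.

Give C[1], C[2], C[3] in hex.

C[1] = 2, C[2] = C, C[3] = 1

C[1]: P[1] ⊕ A = 7; E(K, 7) = 2.
C[2]: P[2] ⊕ 2 = 9; E(K, 9) = C.
C[3]: P[3] ⊕ C = 4; E(K, 4) = 1.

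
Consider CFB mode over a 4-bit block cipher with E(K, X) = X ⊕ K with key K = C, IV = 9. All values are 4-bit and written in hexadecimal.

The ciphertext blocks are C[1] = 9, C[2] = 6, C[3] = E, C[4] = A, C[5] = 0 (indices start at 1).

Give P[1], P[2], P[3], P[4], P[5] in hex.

CFB decryption: P_i = C_i ⊕ E(K, C_{i−1}), with C_{0} = IV.
P[1]: E(K, 9) = 5; 9 ⊕ 5 = C.
P[2]: E(K, 9) = 5; 6 ⊕ 5 = 3.
P[3]: E(K, 6) = A; E ⊕ A = 4.
P[4]: E(K, E) = 2; A ⊕ 2 = 8.
P[5]: E(K, A) = 6; 0 ⊕ 6 = 6.

P[1] = C, P[2] = 3, P[3] = 4, P[4] = 8, P[5] = 6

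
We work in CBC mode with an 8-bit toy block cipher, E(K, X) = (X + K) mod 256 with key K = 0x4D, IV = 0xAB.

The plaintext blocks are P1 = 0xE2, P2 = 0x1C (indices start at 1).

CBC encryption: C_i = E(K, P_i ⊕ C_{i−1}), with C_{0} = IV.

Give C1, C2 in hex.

C1: P1 ⊕ 0xAB = 0x49; E(K, 0x49) = 0x96.
C2: P2 ⊕ 0x96 = 0x8A; E(K, 0x8A) = 0xD7.

C1 = 0x96, C2 = 0xD7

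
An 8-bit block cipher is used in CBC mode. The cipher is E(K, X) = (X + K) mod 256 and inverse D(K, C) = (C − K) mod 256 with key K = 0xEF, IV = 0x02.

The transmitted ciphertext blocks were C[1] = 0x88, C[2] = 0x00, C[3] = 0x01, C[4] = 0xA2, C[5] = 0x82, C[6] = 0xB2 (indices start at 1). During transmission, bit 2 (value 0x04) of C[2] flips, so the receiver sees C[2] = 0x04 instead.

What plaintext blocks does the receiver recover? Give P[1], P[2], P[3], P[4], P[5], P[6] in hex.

CBC decryption: P_i = D(K, C_i) ⊕ C_{i−1}, with C_{0} = IV.
Only C[2] changed, to 0x04. In CBC, a change in C_i garbles P_i and flips the same bit in P_{i+1}. Decrypting the received ciphertext:
P[1]: D(K, 0x88) = 0x99; 0x99 ⊕ 0x02 = 0x9B.
P[2]: D(K, 0x04) = 0x15; 0x15 ⊕ 0x88 = 0x9D.
P[3]: D(K, 0x01) = 0x12; 0x12 ⊕ 0x04 = 0x16.
P[4]: D(K, 0xA2) = 0xB3; 0xB3 ⊕ 0x01 = 0xB2.
P[5]: D(K, 0x82) = 0x93; 0x93 ⊕ 0xA2 = 0x31.
P[6]: D(K, 0xB2) = 0xC3; 0xC3 ⊕ 0x82 = 0x41.
Blocks that differ from the original plaintext: P[2], P[3].

P[1] = 0x9B, P[2] = 0x9D, P[3] = 0x16, P[4] = 0xB2, P[5] = 0x31, P[6] = 0x41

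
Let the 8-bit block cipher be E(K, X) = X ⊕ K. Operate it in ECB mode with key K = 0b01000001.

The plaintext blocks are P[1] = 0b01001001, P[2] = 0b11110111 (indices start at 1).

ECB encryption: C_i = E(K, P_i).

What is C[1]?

C[1] = 0b00001000

C[1]: E(K, 0b01001001) = 0b00001000.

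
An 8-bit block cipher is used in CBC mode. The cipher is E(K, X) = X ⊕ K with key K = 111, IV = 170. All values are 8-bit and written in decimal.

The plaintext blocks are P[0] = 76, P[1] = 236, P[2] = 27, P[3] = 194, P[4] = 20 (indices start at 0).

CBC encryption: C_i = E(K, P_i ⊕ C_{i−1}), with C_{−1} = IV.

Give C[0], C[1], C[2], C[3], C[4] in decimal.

C[0]: P[0] ⊕ 170 = 230; E(K, 230) = 137.
C[1]: P[1] ⊕ 137 = 101; E(K, 101) = 10.
C[2]: P[2] ⊕ 10 = 17; E(K, 17) = 126.
C[3]: P[3] ⊕ 126 = 188; E(K, 188) = 211.
C[4]: P[4] ⊕ 211 = 199; E(K, 199) = 168.

C[0] = 137, C[1] = 10, C[2] = 126, C[3] = 211, C[4] = 168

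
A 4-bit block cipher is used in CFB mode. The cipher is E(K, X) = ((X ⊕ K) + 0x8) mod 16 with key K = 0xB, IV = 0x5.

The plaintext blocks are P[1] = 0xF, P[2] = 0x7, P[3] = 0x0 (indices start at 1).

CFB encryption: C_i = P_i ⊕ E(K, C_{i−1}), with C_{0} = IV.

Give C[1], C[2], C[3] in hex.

C[1] = 0x9, C[2] = 0xD, C[3] = 0xE

C[1]: E(K, 0x5) = 0x6; 0xF ⊕ 0x6 = 0x9.
C[2]: E(K, 0x9) = 0xA; 0x7 ⊕ 0xA = 0xD.
C[3]: E(K, 0xD) = 0xE; 0x0 ⊕ 0xE = 0xE.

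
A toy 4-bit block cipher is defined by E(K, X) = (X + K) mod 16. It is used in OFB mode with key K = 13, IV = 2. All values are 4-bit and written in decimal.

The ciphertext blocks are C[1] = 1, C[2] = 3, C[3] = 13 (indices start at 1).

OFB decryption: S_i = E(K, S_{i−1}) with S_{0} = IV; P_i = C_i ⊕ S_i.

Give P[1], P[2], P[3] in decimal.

P[1]: S = E(K, 2) = 15; 1 ⊕ 15 = 14.
P[2]: S = E(K, 15) = 12; 3 ⊕ 12 = 15.
P[3]: S = E(K, 12) = 9; 13 ⊕ 9 = 4.

P[1] = 14, P[2] = 15, P[3] = 4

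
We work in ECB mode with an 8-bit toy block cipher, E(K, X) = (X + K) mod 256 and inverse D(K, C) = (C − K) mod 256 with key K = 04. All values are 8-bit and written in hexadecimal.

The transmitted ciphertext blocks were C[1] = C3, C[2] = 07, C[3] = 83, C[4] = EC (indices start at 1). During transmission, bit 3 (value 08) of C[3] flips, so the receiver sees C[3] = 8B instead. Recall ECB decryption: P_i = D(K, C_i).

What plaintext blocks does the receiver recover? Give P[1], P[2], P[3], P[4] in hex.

P[1] = BF, P[2] = 03, P[3] = 87, P[4] = E8

Only C[3] changed, to 8B. In ECB, a change in C_i affects only P_i. Decrypting the received ciphertext:
P[1]: D(K, C3) = BF.
P[2]: D(K, 07) = 03.
P[3]: D(K, 8B) = 87.
P[4]: D(K, EC) = E8.
Blocks that differ from the original plaintext: P[3].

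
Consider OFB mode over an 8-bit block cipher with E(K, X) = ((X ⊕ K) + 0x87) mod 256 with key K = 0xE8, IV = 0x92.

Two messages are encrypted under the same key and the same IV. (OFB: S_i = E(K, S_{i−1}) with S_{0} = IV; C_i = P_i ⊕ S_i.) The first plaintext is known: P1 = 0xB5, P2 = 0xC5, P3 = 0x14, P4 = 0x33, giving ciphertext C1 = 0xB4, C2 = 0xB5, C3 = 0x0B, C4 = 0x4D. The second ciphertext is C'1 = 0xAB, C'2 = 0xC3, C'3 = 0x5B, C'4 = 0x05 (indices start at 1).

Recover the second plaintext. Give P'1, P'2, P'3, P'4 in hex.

In OFB with a reused IV, both messages share the same keystream S_i, so C_i ⊕ C'_i = P_i ⊕ P'_i and thus P'_i = P_i ⊕ C_i ⊕ C'_i.
P'1: 0xB5 ⊕ 0xB4 ⊕ 0xAB = 0xAA.
P'2: 0xC5 ⊕ 0xB5 ⊕ 0xC3 = 0xB3.
P'3: 0x14 ⊕ 0x0B ⊕ 0x5B = 0x44.
P'4: 0x33 ⊕ 0x4D ⊕ 0x05 = 0x7B.

P'1 = 0xAA, P'2 = 0xB3, P'3 = 0x44, P'4 = 0x7B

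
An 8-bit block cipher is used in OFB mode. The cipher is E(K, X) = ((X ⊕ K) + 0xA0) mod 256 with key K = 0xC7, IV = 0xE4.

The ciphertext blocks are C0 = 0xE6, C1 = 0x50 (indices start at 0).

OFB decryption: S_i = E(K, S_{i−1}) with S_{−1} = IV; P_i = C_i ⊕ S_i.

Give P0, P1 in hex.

P0: S = E(K, 0xE4) = 0xC3; 0xE6 ⊕ 0xC3 = 0x25.
P1: S = E(K, 0xC3) = 0xA4; 0x50 ⊕ 0xA4 = 0xF4.

P0 = 0x25, P1 = 0xF4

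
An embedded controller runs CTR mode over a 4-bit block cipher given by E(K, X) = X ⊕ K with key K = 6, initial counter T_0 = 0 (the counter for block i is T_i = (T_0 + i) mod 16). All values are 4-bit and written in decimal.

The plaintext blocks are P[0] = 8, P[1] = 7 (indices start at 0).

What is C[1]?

C[1] = 0

CTR encryption: S_i = E(K, T_i) where T_i is the counter for block i; C_i = P_i ⊕ S_i.
C[0]: T = 0, S = E(K, T) = 6; 8 ⊕ 6 = 14.
C[1]: T = 1, S = E(K, T) = 7; 7 ⊕ 7 = 0.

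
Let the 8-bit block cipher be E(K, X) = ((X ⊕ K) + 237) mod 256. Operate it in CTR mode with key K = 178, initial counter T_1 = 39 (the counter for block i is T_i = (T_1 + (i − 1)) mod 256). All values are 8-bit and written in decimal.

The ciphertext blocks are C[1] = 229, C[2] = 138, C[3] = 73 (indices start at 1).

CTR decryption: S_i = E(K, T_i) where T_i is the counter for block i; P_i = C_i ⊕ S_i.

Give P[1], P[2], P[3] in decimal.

P[1] = 103, P[2] = 13, P[3] = 193

P[1]: T = 39, S = E(K, T) = 130; 229 ⊕ 130 = 103.
P[2]: T = 40, S = E(K, T) = 135; 138 ⊕ 135 = 13.
P[3]: T = 41, S = E(K, T) = 136; 73 ⊕ 136 = 193.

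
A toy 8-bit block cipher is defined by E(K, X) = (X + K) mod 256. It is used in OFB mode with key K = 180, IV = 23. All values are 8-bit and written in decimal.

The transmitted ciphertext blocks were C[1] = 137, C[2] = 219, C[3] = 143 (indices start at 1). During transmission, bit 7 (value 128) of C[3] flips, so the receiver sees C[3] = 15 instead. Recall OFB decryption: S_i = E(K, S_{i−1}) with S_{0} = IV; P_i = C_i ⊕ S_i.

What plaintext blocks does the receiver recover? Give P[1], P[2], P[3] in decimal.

Only C[3] changed, to 15. In OFB, a change in C_i flips the same bit in P_i only; the keystream is unaffected. Decrypting the received ciphertext:
P[1]: S = E(K, 23) = 203; 137 ⊕ 203 = 66.
P[2]: S = E(K, 203) = 127; 219 ⊕ 127 = 164.
P[3]: S = E(K, 127) = 51; 15 ⊕ 51 = 60.
Blocks that differ from the original plaintext: P[3].

P[1] = 66, P[2] = 164, P[3] = 60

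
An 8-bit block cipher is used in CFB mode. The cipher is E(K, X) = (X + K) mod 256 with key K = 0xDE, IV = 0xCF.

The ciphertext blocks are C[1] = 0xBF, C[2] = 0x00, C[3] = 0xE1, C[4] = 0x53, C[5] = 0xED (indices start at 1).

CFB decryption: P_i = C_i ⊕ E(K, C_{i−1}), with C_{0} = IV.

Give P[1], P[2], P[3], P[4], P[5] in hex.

P[1] = 0x12, P[2] = 0x9D, P[3] = 0x3F, P[4] = 0xEC, P[5] = 0xDC

P[1]: E(K, 0xCF) = 0xAD; 0xBF ⊕ 0xAD = 0x12.
P[2]: E(K, 0xBF) = 0x9D; 0x00 ⊕ 0x9D = 0x9D.
P[3]: E(K, 0x00) = 0xDE; 0xE1 ⊕ 0xDE = 0x3F.
P[4]: E(K, 0xE1) = 0xBF; 0x53 ⊕ 0xBF = 0xEC.
P[5]: E(K, 0x53) = 0x31; 0xED ⊕ 0x31 = 0xDC.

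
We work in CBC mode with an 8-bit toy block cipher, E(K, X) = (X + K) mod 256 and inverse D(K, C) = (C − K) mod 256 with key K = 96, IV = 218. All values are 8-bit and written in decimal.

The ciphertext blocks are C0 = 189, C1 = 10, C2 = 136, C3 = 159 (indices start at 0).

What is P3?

P3 = 183

CBC decryption: P_i = D(K, C_i) ⊕ C_{i−1}, with C_{−1} = IV.
P3: D(K, 159) = 63; 63 ⊕ 136 = 183.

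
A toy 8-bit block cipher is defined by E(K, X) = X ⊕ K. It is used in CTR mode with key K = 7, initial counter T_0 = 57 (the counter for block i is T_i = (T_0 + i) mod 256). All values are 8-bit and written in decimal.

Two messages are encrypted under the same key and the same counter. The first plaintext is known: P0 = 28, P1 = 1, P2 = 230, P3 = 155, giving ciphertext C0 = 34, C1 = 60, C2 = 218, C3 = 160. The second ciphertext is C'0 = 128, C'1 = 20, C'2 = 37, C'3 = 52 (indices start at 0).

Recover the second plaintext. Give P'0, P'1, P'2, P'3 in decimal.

In CTR with a reused counter, both messages share the same keystream S_i, so C_i ⊕ C'_i = P_i ⊕ P'_i and thus P'_i = P_i ⊕ C_i ⊕ C'_i.
P'0: 28 ⊕ 34 ⊕ 128 = 190.
P'1: 1 ⊕ 60 ⊕ 20 = 41.
P'2: 230 ⊕ 218 ⊕ 37 = 25.
P'3: 155 ⊕ 160 ⊕ 52 = 15.

P'0 = 190, P'1 = 41, P'2 = 25, P'3 = 15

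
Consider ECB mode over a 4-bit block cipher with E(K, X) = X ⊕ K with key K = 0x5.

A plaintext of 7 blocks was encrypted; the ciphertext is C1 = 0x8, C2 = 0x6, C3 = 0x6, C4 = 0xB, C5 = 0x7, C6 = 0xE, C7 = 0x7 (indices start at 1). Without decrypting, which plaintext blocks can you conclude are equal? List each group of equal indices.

P2 = P3; P5 = P7

ECB encrypts each block independently with the same key, so equal ciphertext blocks imply equal plaintext blocks.
C2 = C3 = 0x6, so P2 = P3.
C5 = C7 = 0x7, so P5 = P7.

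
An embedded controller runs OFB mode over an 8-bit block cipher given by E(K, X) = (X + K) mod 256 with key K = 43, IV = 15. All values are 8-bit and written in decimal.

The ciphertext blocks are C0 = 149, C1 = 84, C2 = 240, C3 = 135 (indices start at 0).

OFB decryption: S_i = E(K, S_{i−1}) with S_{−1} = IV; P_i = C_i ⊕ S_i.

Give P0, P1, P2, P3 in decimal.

P0 = 175, P1 = 49, P2 = 96, P3 = 60

P0: S = E(K, 15) = 58; 149 ⊕ 58 = 175.
P1: S = E(K, 58) = 101; 84 ⊕ 101 = 49.
P2: S = E(K, 101) = 144; 240 ⊕ 144 = 96.
P3: S = E(K, 144) = 187; 135 ⊕ 187 = 60.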